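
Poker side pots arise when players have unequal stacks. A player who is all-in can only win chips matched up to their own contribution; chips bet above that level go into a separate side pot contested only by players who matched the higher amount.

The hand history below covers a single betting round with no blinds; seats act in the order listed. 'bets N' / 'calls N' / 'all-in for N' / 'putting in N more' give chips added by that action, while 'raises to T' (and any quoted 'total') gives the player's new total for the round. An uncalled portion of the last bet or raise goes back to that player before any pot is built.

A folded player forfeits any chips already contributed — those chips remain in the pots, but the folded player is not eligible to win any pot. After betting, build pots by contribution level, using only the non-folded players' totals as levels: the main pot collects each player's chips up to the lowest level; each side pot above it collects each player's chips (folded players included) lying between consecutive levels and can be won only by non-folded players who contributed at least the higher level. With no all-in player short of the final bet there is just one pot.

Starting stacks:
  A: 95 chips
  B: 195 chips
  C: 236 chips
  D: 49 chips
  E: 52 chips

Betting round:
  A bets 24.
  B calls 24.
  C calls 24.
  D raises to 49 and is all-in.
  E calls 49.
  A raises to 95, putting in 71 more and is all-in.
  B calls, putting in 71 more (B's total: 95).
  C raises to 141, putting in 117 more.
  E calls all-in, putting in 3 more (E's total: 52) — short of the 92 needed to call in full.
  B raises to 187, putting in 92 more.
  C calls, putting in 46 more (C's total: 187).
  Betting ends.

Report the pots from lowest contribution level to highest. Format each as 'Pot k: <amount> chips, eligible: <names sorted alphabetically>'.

Contributions: A=95, B=187, C=187, D=49, E=52
Pot levels (distinct totals of non-folded players): 49, 52, 95, 187
Layer 1-49: 49 each from A, B, C, D, E = 49*5 = 245 chips; eligible A, B, C, D, E
Layer 50-52: 3 each from A, B, C, E = 3*4 = 12 chips; eligible A, B, C, E
Layer 53-95: 43 each from A, B, C = 43*3 = 129 chips; eligible A, B, C
Layer 96-187: 92 each from B, C = 92*2 = 184 chips; eligible B, C

Pot 1: 245 chips, eligible: A, B, C, D, E
Pot 2: 12 chips, eligible: A, B, C, E
Pot 3: 129 chips, eligible: A, B, C
Pot 4: 184 chips, eligible: B, C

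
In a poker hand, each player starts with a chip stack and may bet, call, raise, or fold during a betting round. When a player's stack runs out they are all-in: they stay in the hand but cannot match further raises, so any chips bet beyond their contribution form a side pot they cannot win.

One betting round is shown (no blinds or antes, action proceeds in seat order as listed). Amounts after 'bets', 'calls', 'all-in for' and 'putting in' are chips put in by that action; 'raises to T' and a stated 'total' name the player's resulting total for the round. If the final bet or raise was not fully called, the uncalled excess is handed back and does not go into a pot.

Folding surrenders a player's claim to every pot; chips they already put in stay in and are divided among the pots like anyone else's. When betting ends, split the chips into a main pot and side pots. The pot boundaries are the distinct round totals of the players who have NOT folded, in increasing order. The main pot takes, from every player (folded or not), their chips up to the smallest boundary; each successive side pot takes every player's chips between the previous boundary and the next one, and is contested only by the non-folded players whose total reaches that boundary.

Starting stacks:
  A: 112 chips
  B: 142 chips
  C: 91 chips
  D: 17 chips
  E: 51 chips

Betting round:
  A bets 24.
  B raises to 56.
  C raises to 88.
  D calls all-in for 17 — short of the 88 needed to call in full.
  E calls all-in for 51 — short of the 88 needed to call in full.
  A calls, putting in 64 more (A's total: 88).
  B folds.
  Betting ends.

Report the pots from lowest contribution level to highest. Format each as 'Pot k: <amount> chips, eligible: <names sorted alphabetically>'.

Contributions: A=88, B=56, C=88, D=17, E=51
Folded: B
Pot levels (distinct totals of non-folded players): 17, 51, 88
Layer 1-17: 17 each from A, B, C, D, E = 17*5 = 85 chips; eligible A, C, D, E
Layer 18-51: 34 each from A, B, C, E = 34*4 = 136 chips; eligible A, C, E
Layer 52-88: A 37 + B 5 + C 37 = 79 chips; eligible A, C

Pot 1: 85 chips, eligible: A, C, D, E
Pot 2: 136 chips, eligible: A, C, E
Pot 3: 79 chips, eligible: A, C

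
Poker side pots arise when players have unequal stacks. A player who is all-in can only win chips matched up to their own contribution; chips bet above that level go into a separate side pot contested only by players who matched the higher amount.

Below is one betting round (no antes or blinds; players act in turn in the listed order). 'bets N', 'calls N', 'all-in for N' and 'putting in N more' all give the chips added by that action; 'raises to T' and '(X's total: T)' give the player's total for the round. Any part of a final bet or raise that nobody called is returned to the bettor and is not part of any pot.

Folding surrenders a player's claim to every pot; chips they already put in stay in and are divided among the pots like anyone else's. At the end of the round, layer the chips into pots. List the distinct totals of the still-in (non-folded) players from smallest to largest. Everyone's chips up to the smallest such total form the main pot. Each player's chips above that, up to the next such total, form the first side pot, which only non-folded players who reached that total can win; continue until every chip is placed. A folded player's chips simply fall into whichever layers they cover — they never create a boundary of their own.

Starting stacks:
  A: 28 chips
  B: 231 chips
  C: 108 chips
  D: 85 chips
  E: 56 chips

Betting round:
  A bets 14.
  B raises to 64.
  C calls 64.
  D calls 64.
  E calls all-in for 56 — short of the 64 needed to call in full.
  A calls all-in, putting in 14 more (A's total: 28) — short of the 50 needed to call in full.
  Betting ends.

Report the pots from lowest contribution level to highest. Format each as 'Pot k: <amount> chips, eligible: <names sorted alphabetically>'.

Contributions: A=28, B=64, C=64, D=64, E=56
Pot levels (distinct totals of non-folded players): 28, 56, 64
Layer 1-28: 28 each from A, B, C, D, E = 28*5 = 140 chips; eligible A, B, C, D, E
Layer 29-56: 28 each from B, C, D, E = 28*4 = 112 chips; eligible B, C, D, E
Layer 57-64: 8 each from B, C, D = 8*3 = 24 chips; eligible B, C, D

Pot 1: 140 chips, eligible: A, B, C, D, E
Pot 2: 112 chips, eligible: B, C, D, E
Pot 3: 24 chips, eligible: B, C, D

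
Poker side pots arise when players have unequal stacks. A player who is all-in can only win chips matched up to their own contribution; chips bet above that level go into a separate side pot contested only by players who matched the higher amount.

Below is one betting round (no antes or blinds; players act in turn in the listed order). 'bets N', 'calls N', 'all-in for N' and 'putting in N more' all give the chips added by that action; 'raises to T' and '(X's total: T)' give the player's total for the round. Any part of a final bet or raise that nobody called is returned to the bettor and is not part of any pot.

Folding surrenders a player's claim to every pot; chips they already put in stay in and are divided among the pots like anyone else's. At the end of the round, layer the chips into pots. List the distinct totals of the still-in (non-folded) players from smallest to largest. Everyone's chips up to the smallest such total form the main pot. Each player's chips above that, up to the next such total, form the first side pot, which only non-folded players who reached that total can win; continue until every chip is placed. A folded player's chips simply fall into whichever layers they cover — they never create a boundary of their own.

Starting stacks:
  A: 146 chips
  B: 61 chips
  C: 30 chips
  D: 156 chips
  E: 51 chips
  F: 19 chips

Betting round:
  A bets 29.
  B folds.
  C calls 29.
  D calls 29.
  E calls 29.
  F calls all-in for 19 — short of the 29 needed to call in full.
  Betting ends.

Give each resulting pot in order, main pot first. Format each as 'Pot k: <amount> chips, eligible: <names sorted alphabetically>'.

Pot 1: 95 chips, eligible: A, C, D, E, F
Pot 2: 40 chips, eligible: A, C, D, E

Derivation:
Contributions: A=29, C=29, D=29, E=29, F=19
Folded: B
Pot levels (distinct totals of non-folded players): 19, 29
Layer 1-19: 19 each from A, C, D, E, F = 19*5 = 95 chips; eligible A, C, D, E, F
Layer 20-29: 10 each from A, C, D, E = 10*4 = 40 chips; eligible A, C, D, E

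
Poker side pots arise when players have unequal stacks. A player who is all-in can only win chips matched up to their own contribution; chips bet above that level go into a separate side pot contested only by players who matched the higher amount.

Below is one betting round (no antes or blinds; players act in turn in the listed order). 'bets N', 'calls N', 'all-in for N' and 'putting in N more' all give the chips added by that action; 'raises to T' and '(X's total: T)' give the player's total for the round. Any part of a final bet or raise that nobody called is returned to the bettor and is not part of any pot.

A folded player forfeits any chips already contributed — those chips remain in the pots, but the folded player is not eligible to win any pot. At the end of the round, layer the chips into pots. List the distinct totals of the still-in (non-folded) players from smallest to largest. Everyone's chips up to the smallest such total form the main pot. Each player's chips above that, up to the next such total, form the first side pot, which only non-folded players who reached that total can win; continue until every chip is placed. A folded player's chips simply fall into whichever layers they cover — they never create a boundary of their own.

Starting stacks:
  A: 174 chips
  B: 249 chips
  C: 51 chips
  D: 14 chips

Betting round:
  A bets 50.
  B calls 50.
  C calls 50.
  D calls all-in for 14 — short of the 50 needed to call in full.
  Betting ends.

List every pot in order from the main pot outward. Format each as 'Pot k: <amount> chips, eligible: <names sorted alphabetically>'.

Pot 1: 56 chips, eligible: A, B, C, D
Pot 2: 108 chips, eligible: A, B, C

Derivation:
Contributions: A=50, B=50, C=50, D=14
Pot levels (distinct totals of non-folded players): 14, 50
Layer 1-14: 14 each from A, B, C, D = 14*4 = 56 chips; eligible A, B, C, D
Layer 15-50: 36 each from A, B, C = 36*3 = 108 chips; eligible A, B, C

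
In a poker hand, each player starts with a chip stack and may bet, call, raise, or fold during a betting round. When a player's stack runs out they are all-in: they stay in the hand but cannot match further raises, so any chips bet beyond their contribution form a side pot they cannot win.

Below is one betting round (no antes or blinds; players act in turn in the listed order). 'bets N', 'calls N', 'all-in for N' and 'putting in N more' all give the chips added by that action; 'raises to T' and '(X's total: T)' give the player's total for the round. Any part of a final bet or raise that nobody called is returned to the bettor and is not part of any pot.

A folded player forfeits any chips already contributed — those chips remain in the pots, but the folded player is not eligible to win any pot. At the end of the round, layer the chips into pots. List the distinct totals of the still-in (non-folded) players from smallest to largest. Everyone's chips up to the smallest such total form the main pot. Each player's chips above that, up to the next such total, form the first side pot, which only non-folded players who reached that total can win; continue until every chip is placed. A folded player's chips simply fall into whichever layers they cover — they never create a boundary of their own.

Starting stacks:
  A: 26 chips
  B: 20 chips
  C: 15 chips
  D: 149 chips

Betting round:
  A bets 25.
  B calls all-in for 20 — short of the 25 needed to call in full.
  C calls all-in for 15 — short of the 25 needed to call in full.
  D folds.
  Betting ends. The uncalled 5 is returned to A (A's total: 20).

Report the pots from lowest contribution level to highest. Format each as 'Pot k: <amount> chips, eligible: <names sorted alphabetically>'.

Contributions (after 5 returned to A): A=20, B=20, C=15
Folded: D
Pot levels (distinct totals of non-folded players): 15, 20
Layer 1-15: 15 each from A, B, C = 15*3 = 45 chips; eligible A, B, C
Layer 16-20: 5 each from A, B = 5*2 = 10 chips; eligible A, B

Pot 1: 45 chips, eligible: A, B, C
Pot 2: 10 chips, eligible: A, B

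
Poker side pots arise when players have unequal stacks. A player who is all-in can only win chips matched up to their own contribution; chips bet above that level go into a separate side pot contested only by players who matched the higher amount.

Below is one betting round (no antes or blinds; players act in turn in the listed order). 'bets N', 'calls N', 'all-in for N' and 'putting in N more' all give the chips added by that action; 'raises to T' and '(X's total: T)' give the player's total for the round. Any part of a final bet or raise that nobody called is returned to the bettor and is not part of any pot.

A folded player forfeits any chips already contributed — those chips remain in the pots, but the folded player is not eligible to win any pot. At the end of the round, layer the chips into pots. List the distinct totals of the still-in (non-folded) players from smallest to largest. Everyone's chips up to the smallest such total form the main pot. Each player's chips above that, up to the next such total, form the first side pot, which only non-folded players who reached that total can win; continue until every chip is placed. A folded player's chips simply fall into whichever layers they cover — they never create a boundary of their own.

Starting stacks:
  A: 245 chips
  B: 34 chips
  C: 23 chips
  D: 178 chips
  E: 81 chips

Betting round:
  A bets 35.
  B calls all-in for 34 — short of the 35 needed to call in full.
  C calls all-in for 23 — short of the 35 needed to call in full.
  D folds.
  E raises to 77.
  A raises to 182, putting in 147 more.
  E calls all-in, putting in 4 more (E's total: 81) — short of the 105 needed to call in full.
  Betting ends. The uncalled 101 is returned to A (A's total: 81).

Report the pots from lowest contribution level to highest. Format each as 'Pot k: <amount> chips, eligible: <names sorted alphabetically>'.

Contributions (after 101 returned to A): A=81, B=34, C=23, E=81
Folded: D
Pot levels (distinct totals of non-folded players): 23, 34, 81
Layer 1-23: 23 each from A, B, C, E = 23*4 = 92 chips; eligible A, B, C, E
Layer 24-34: 11 each from A, B, E = 11*3 = 33 chips; eligible A, B, E
Layer 35-81: 47 each from A, E = 47*2 = 94 chips; eligible A, E

Pot 1: 92 chips, eligible: A, B, C, E
Pot 2: 33 chips, eligible: A, B, E
Pot 3: 94 chips, eligible: A, E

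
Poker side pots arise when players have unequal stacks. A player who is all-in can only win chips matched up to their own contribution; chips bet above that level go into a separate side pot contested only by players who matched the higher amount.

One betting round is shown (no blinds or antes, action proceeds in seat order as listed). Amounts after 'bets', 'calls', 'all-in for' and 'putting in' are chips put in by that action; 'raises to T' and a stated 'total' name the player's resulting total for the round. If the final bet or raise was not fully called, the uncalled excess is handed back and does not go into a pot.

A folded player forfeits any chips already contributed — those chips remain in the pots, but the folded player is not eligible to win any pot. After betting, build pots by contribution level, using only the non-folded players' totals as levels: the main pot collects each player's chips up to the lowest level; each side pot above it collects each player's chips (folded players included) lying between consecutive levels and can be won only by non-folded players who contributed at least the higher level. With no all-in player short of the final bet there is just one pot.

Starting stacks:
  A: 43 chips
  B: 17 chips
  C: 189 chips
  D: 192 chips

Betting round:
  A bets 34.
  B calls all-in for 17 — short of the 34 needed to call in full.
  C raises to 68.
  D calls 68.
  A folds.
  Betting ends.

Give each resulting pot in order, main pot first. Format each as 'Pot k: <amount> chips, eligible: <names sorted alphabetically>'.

Contributions: A=34, B=17, C=68, D=68
Folded: A
Pot levels (distinct totals of non-folded players): 17, 68
Layer 1-17: 17 each from A, B, C, D = 17*4 = 68 chips; eligible B, C, D
Layer 18-68: A 17 + C 51 + D 51 = 119 chips; eligible C, D

Pot 1: 68 chips, eligible: B, C, D
Pot 2: 119 chips, eligible: C, D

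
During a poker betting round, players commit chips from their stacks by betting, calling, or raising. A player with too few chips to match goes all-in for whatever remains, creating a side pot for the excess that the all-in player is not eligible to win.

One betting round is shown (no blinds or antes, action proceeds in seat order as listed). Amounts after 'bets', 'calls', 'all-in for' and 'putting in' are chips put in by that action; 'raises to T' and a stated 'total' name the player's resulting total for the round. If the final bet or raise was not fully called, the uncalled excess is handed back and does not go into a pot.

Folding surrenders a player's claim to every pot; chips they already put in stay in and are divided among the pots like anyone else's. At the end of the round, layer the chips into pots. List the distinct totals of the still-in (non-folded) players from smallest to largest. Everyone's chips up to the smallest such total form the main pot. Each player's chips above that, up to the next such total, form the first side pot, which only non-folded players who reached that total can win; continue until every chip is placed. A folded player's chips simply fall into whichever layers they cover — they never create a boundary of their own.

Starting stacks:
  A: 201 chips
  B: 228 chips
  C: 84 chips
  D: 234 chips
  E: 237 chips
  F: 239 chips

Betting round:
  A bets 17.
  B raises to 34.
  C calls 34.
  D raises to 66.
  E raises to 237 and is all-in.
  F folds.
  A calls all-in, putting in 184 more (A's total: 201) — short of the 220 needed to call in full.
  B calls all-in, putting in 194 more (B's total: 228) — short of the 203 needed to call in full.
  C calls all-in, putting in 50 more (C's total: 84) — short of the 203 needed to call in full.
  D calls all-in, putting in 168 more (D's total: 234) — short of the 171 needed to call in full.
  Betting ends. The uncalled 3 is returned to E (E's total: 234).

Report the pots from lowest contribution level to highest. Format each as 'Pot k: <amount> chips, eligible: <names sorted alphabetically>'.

Pot 1: 420 chips, eligible: A, B, C, D, E
Pot 2: 468 chips, eligible: A, B, D, E
Pot 3: 81 chips, eligible: B, D, E
Pot 4: 12 chips, eligible: D, E

Derivation:
Contributions (after 3 returned to E): A=201, B=228, C=84, D=234, E=234
Folded: F
Pot levels (distinct totals of non-folded players): 84, 201, 228, 234
Layer 1-84: 84 each from A, B, C, D, E = 84*5 = 420 chips; eligible A, B, C, D, E
Layer 85-201: 117 each from A, B, D, E = 117*4 = 468 chips; eligible A, B, D, E
Layer 202-228: 27 each from B, D, E = 27*3 = 81 chips; eligible B, D, E
Layer 229-234: 6 each from D, E = 6*2 = 12 chips; eligible D, E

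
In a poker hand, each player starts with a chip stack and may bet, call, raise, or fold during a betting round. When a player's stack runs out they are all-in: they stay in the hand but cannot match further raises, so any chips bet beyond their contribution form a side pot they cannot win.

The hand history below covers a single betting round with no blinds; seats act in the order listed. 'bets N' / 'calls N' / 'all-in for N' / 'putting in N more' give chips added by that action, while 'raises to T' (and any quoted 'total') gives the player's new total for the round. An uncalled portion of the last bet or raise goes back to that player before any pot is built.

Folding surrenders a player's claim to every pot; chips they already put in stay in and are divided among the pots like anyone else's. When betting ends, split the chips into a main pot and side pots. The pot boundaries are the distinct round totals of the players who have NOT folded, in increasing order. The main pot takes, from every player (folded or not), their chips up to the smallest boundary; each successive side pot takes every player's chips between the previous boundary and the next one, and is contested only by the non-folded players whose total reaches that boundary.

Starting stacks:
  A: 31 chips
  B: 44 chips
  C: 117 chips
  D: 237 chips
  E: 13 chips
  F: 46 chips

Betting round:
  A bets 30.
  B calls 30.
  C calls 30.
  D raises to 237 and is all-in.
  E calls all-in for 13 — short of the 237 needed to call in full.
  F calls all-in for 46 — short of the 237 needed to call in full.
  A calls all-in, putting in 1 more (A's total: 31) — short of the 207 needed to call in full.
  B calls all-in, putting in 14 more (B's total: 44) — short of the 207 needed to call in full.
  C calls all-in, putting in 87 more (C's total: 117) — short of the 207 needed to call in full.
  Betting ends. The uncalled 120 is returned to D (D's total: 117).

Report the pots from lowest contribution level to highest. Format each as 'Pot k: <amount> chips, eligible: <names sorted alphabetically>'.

Pot 1: 78 chips, eligible: A, B, C, D, E, F
Pot 2: 90 chips, eligible: A, B, C, D, F
Pot 3: 52 chips, eligible: B, C, D, F
Pot 4: 6 chips, eligible: C, D, F
Pot 5: 142 chips, eligible: C, D

Derivation:
Contributions (after 120 returned to D): A=31, B=44, C=117, D=117, E=13, F=46
Pot levels (distinct totals of non-folded players): 13, 31, 44, 46, 117
Layer 1-13: 13 each from A, B, C, D, E, F = 13*6 = 78 chips; eligible A, B, C, D, E, F
Layer 14-31: 18 each from A, B, C, D, F = 18*5 = 90 chips; eligible A, B, C, D, F
Layer 32-44: 13 each from B, C, D, F = 13*4 = 52 chips; eligible B, C, D, F
Layer 45-46: 2 each from C, D, F = 2*3 = 6 chips; eligible C, D, F
Layer 47-117: 71 each from C, D = 71*2 = 142 chips; eligible C, D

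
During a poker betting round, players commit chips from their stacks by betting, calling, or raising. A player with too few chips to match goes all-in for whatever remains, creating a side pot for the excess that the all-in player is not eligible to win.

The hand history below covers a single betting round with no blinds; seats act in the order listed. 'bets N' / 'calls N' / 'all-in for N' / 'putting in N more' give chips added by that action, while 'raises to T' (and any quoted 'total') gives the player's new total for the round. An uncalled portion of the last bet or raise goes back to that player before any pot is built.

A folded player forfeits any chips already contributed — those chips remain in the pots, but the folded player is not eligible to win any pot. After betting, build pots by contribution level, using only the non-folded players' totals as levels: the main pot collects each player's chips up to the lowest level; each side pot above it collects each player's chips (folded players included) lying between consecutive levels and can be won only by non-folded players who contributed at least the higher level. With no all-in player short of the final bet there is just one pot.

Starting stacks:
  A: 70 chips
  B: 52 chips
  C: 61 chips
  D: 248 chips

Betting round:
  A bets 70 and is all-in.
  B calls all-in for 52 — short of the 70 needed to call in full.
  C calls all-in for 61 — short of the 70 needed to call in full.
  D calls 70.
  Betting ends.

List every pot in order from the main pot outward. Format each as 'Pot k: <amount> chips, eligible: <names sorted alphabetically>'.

Contributions: A=70, B=52, C=61, D=70
Pot levels (distinct totals of non-folded players): 52, 61, 70
Layer 1-52: 52 each from A, B, C, D = 52*4 = 208 chips; eligible A, B, C, D
Layer 53-61: 9 each from A, C, D = 9*3 = 27 chips; eligible A, C, D
Layer 62-70: 9 each from A, D = 9*2 = 18 chips; eligible A, D

Pot 1: 208 chips, eligible: A, B, C, D
Pot 2: 27 chips, eligible: A, C, D
Pot 3: 18 chips, eligible: A, D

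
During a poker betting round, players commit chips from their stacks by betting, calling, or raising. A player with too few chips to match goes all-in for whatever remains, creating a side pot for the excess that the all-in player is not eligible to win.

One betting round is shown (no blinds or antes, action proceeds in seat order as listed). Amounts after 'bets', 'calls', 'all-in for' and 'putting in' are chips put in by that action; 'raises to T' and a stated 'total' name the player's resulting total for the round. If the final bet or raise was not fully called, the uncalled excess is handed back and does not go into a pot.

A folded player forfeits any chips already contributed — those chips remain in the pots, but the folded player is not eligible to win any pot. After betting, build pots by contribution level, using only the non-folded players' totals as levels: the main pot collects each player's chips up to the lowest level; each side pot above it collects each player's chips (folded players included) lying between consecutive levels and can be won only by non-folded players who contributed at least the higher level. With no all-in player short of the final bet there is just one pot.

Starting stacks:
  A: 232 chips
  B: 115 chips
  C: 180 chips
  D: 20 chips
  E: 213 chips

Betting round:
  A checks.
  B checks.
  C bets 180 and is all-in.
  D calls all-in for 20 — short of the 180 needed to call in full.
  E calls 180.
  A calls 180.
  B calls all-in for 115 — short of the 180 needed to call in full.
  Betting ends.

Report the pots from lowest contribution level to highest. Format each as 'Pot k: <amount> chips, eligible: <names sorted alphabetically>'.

Pot 1: 100 chips, eligible: A, B, C, D, E
Pot 2: 380 chips, eligible: A, B, C, E
Pot 3: 195 chips, eligible: A, C, E

Derivation:
Contributions: A=180, B=115, C=180, D=20, E=180
Pot levels (distinct totals of non-folded players): 20, 115, 180
Layer 1-20: 20 each from A, B, C, D, E = 20*5 = 100 chips; eligible A, B, C, D, E
Layer 21-115: 95 each from A, B, C, E = 95*4 = 380 chips; eligible A, B, C, E
Layer 116-180: 65 each from A, C, E = 65*3 = 195 chips; eligible A, C, E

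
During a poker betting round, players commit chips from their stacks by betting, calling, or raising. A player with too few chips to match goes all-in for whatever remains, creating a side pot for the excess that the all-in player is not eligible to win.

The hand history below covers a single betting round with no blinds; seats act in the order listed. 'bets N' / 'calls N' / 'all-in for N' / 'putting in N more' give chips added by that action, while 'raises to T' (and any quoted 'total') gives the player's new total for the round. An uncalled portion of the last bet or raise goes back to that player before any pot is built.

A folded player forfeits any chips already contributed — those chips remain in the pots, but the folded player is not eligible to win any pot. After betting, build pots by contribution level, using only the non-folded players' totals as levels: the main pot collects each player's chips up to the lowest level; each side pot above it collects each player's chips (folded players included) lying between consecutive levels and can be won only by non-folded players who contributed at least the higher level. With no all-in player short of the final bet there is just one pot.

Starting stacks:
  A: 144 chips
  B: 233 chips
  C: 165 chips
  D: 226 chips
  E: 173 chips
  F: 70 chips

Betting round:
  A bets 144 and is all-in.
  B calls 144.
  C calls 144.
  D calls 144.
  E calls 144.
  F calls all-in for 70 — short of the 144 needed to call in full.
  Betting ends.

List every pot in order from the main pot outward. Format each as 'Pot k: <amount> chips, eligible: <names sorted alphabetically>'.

Contributions: A=144, B=144, C=144, D=144, E=144, F=70
Pot levels (distinct totals of non-folded players): 70, 144
Layer 1-70: 70 each from A, B, C, D, E, F = 70*6 = 420 chips; eligible A, B, C, D, E, F
Layer 71-144: 74 each from A, B, C, D, E = 74*5 = 370 chips; eligible A, B, C, D, E

Pot 1: 420 chips, eligible: A, B, C, D, E, F
Pot 2: 370 chips, eligible: A, B, C, D, E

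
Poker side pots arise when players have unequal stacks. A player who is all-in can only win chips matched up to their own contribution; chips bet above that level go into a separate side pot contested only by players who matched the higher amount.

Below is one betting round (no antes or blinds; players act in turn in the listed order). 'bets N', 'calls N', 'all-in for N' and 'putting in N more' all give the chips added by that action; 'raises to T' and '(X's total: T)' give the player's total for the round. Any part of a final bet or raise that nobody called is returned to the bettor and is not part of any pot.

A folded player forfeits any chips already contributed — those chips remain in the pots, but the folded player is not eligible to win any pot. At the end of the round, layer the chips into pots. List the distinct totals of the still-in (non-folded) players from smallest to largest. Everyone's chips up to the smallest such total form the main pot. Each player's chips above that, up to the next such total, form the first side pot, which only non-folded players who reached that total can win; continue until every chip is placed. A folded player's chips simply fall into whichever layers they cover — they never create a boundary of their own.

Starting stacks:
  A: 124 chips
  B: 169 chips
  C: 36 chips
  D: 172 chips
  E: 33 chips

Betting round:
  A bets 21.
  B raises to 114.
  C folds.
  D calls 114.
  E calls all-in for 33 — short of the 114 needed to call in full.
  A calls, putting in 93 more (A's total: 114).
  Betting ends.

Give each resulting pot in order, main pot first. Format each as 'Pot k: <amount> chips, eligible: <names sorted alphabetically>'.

Contributions: A=114, B=114, D=114, E=33
Folded: C
Pot levels (distinct totals of non-folded players): 33, 114
Layer 1-33: 33 each from A, B, D, E = 33*4 = 132 chips; eligible A, B, D, E
Layer 34-114: 81 each from A, B, D = 81*3 = 243 chips; eligible A, B, D

Pot 1: 132 chips, eligible: A, B, D, E
Pot 2: 243 chips, eligible: A, B, D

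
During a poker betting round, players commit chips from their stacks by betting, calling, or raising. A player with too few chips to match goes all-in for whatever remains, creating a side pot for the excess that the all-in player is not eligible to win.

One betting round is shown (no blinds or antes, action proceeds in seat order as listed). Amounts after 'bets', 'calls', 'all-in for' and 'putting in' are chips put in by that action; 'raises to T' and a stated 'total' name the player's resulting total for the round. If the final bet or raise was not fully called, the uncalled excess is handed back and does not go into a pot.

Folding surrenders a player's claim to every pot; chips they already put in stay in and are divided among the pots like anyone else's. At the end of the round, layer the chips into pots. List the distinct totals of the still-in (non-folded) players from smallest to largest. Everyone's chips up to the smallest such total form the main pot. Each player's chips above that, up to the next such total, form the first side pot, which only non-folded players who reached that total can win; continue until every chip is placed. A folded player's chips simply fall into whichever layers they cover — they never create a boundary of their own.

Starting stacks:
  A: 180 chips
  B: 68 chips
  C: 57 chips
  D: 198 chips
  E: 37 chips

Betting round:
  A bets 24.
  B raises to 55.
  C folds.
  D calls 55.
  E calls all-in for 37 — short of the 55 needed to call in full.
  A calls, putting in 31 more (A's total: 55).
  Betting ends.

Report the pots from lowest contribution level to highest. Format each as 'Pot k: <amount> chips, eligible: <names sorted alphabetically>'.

Pot 1: 148 chips, eligible: A, B, D, E
Pot 2: 54 chips, eligible: A, B, D

Derivation:
Contributions: A=55, B=55, D=55, E=37
Folded: C
Pot levels (distinct totals of non-folded players): 37, 55
Layer 1-37: 37 each from A, B, D, E = 37*4 = 148 chips; eligible A, B, D, E
Layer 38-55: 18 each from A, B, D = 18*3 = 54 chips; eligible A, B, D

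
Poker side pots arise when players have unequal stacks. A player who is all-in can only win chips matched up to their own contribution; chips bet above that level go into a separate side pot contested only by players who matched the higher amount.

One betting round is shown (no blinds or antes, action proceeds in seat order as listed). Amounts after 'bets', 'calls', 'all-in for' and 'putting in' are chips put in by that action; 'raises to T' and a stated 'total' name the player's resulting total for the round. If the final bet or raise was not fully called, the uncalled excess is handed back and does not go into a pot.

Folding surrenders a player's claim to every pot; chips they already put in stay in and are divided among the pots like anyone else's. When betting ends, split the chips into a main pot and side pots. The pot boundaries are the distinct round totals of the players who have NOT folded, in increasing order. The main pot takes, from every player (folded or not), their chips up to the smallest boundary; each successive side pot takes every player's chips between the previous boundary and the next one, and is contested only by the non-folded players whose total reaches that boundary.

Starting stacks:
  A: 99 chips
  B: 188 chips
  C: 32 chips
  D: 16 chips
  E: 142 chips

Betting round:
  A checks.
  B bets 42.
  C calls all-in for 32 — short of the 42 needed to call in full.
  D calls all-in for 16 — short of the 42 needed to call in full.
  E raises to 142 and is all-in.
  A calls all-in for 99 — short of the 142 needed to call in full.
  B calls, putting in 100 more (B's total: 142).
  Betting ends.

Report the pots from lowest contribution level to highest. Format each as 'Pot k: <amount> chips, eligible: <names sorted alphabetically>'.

Contributions: A=99, B=142, C=32, D=16, E=142
Pot levels (distinct totals of non-folded players): 16, 32, 99, 142
Layer 1-16: 16 each from A, B, C, D, E = 16*5 = 80 chips; eligible A, B, C, D, E
Layer 17-32: 16 each from A, B, C, E = 16*4 = 64 chips; eligible A, B, C, E
Layer 33-99: 67 each from A, B, E = 67*3 = 201 chips; eligible A, B, E
Layer 100-142: 43 each from B, E = 43*2 = 86 chips; eligible B, E

Pot 1: 80 chips, eligible: A, B, C, D, E
Pot 2: 64 chips, eligible: A, B, C, E
Pot 3: 201 chips, eligible: A, B, E
Pot 4: 86 chips, eligible: B, E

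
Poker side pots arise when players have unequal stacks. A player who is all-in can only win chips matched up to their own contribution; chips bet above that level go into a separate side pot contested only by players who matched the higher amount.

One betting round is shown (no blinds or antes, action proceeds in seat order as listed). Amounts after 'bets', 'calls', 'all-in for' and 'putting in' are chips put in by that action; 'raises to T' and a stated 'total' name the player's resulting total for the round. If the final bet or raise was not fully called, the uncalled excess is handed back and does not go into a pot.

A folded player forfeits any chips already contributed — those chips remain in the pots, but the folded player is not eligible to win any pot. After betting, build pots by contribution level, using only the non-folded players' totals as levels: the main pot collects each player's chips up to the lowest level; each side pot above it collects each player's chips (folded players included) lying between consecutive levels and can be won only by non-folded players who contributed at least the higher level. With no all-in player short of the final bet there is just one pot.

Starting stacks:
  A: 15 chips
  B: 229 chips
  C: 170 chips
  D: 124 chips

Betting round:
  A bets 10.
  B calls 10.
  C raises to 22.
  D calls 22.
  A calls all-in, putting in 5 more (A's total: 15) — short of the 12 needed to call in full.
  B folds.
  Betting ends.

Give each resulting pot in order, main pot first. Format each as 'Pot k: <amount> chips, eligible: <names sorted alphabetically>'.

Pot 1: 55 chips, eligible: A, C, D
Pot 2: 14 chips, eligible: C, D

Derivation:
Contributions: A=15, B=10, C=22, D=22
Folded: B
Pot levels (distinct totals of non-folded players): 15, 22
Layer 1-15: A 15 + B 10 + C 15 + D 15 = 55 chips; eligible A, C, D
Layer 16-22: 7 each from C, D = 7*2 = 14 chips; eligible C, D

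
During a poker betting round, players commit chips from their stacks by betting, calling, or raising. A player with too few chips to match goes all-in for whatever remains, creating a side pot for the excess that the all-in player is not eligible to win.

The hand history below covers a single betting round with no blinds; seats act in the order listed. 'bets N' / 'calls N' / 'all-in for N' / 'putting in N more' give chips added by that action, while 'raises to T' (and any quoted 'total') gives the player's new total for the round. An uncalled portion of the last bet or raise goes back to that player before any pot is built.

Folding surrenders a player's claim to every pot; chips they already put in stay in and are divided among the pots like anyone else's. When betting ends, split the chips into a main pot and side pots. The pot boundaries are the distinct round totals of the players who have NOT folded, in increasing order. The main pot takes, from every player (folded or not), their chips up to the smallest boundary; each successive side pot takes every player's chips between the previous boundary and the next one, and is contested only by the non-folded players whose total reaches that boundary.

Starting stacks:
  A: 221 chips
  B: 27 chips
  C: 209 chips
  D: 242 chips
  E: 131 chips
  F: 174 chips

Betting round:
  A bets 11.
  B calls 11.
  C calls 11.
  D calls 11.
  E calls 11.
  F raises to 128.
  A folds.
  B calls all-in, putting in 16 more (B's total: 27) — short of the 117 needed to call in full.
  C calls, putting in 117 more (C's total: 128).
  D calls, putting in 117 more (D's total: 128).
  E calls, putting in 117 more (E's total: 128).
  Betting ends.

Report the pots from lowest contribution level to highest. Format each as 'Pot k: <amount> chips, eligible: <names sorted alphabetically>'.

Contributions: A=11, B=27, C=128, D=128, E=128, F=128
Folded: A
Pot levels (distinct totals of non-folded players): 27, 128
Layer 1-27: A 11 + B 27 + C 27 + D 27 + E 27 + F 27 = 146 chips; eligible B, C, D, E, F
Layer 28-128: 101 each from C, D, E, F = 101*4 = 404 chips; eligible C, D, E, F

Pot 1: 146 chips, eligible: B, C, D, E, F
Pot 2: 404 chips, eligible: C, D, E, F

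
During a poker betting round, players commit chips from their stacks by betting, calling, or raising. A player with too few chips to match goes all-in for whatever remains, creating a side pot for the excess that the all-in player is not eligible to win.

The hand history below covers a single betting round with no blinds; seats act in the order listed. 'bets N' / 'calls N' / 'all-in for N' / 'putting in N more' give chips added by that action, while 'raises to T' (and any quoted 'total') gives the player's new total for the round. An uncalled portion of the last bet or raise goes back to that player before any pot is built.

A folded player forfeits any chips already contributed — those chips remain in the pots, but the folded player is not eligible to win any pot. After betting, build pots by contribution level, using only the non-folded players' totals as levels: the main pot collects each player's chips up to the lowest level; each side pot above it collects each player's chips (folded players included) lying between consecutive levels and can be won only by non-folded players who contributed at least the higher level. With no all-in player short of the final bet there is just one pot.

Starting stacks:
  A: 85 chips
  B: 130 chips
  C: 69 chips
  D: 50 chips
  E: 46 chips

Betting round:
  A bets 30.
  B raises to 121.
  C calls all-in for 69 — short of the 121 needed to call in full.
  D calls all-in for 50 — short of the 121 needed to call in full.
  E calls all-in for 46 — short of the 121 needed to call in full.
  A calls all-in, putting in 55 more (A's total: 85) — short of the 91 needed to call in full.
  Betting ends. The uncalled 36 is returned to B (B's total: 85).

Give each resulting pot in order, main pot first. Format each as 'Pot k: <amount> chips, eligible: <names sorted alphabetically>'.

Pot 1: 230 chips, eligible: A, B, C, D, E
Pot 2: 16 chips, eligible: A, B, C, D
Pot 3: 57 chips, eligible: A, B, C
Pot 4: 32 chips, eligible: A, B

Derivation:
Contributions (after 36 returned to B): A=85, B=85, C=69, D=50, E=46
Pot levels (distinct totals of non-folded players): 46, 50, 69, 85
Layer 1-46: 46 each from A, B, C, D, E = 46*5 = 230 chips; eligible A, B, C, D, E
Layer 47-50: 4 each from A, B, C, D = 4*4 = 16 chips; eligible A, B, C, D
Layer 51-69: 19 each from A, B, C = 19*3 = 57 chips; eligible A, B, C
Layer 70-85: 16 each from A, B = 16*2 = 32 chips; eligible A, B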